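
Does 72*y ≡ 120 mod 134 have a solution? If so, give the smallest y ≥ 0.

24

gcd(72, 134) = 2, and 2 | 120, so solutions exist.
Divide through by 2: 36*y mod 67 = 60.
36⁻¹ ≡ 54 (mod 67).
y ≡ 54*60 ≡ 24 (mod 67).
The smallest non-negative solution is y = 24.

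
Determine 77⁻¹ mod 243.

Apply the Euclidean algorithm and back-substitute:
243 = 3*77 + 12
77 = 6*12 + 5
12 = 2*5 + 2
5 = 2*2 + 1
2 = 2*1 + 0
gcd(77, 243) = 1, so the inverse exists.
Bézout: 1 = −32*243 + 101*77.
So 77⁻¹ ≡ 101 (mod 243).

101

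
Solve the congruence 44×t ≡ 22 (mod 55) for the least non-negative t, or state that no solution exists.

gcd(44, 55) = 11, and 11 | 22, so solutions exist.
Divide through by 11: 4×t ≡ 2 mod 5.
4⁻¹ ≡ 4 (mod 5).
t ≡ 4×2 ≡ 3 (mod 5).
The smallest non-negative solution is t = 3.

3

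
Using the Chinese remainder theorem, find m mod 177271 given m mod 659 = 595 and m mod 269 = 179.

659⁻¹ mod 269: 659×249 ≡ 1 (mod 269), so 659⁻¹ ≡ 249.
m = 595 + 659×((179 − 595)×249 mod 269) = 595 + 659×250 = 165345.

165345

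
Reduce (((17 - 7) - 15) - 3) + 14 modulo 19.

17 - 7 = 10
10 - 15 = -5 ≡ 14 (mod 19)
14 - 3 = 11
11 + 14 = 25 ≡ 6 (mod 19)

6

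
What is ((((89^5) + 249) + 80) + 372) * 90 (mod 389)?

(89)^5 ≡ 237 (mod 389)
237 + 249 = 486 ≡ 97 (mod 389)
97 + 80 = 177
177 + 372 = 549 ≡ 160 (mod 389)
160 * 90 = 14400 ≡ 7 (mod 389)

7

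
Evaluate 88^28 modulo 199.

5

88^1 ≡ 88 (mod 199)
88^2 ≡ 88^2 = 7744 ≡ 182 (mod 199)
88^4 ≡ 182^2 = 33124 ≡ 90 (mod 199)
88^8 ≡ 90^2 = 8100 ≡ 140 (mod 199)
88^16 ≡ 140^2 = 19600 ≡ 98 (mod 199)
88^28 = 88^16 * 88^8 * 88^4 ≡ 98 * 140 * 90 (mod 199).
Accumulate the product:
98 * 140 = 13720 ≡ 188
188 * 90 = 16920 ≡ 5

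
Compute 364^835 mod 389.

347

By square-and-multiply:
835 in binary is 1101000011, i.e. 835 = 512 + 256 + 64 + 2 + 1.
364^1 ≡ 364 (mod 389)
364^2 ≡ 364^2 = 132496 ≡ 236 (mod 389)
364^4 ≡ 236^2 = 55696 ≡ 69 (mod 389)
364^8 ≡ 69^2 = 4761 ≡ 93 (mod 389)
364^16 ≡ 93^2 = 8649 ≡ 91 (mod 389)
364^32 ≡ 91^2 = 8281 ≡ 112 (mod 389)
364^64 ≡ 112^2 = 12544 ≡ 96 (mod 389)
364^128 ≡ 96^2 = 9216 ≡ 269 (mod 389)
364^256 ≡ 269^2 = 72361 ≡ 7 (mod 389)
364^512 ≡ 7^2 = 49 (mod 389)
364^835 = 364^512 × 364^256 × 364^64 × 364^2 × 364^1 ≡ 49 × 7 × 96 × 236 × 364 (mod 389).
Accumulate the product:
49 × 7 = 343
343 × 96 = 32928 ≡ 252
252 × 236 = 59472 ≡ 344
344 × 364 = 125216 ≡ 347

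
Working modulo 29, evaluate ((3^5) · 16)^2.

4

(3)^5 ≡ 11 (mod 29)
11 · 16 = 176 ≡ 2 (mod 29)
(2)^2 ≡ 4 (mod 29)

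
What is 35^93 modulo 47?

By square-and-multiply:
93 in binary is 1011101, i.e. 93 = 64 + 16 + 8 + 4 + 1.
35^1 ≡ 35 (mod 47)
35^2 ≡ 35^2 = 1225 ≡ 3 (mod 47)
35^4 ≡ 3^2 = 9 (mod 47)
35^8 ≡ 9^2 = 81 ≡ 34 (mod 47)
35^16 ≡ 34^2 = 1156 ≡ 28 (mod 47)
35^32 ≡ 28^2 = 784 ≡ 32 (mod 47)
35^64 ≡ 32^2 = 1024 ≡ 37 (mod 47)
35^93 = 35^64 · 35^16 · 35^8 · 35^4 · 35^1 ≡ 37 · 28 · 34 · 9 · 35 (mod 47).
Accumulate the product:
37 · 28 = 1036 ≡ 2
2 · 34 = 68 ≡ 21
21 · 9 = 189 ≡ 1
1 · 35 = 35

35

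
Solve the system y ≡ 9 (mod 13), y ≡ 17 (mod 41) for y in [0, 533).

13⁻¹ mod 41: 13×19 ≡ 1 (mod 41), so 13⁻¹ ≡ 19.
y = 9 + 13×((17 − 9)×19 mod 41) = 9 + 13×29 = 386.
Check: 386 mod 13 = 9, 386 mod 41 = 17. ✓

386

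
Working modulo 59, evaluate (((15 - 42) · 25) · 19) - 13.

24

15 - 42 = -27 ≡ 32 (mod 59)
32 · 25 = 800 ≡ 33 (mod 59)
33 · 19 = 627 ≡ 37 (mod 59)
37 - 13 = 24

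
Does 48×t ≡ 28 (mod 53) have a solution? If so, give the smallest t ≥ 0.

5

gcd(48, 53) = 1, so a unique solution mod 53 exists.
48⁻¹ ≡ 21 (mod 53).
t ≡ 21×28 ≡ 5 (mod 53).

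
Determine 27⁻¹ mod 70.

By the extended Euclidean algorithm:
70 = 2×27 + 16
27 = 1×16 + 11
16 = 1×11 + 5
11 = 2×5 + 1
5 = 5×1 + 0
gcd(27, 70) = 1, so the inverse exists.
Bézout: 1 = −5×70 + 13×27.
So 27⁻¹ ≡ 13 (mod 70).

13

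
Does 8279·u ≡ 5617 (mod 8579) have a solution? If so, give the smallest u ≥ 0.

gcd(8279, 8579) = 1, so a unique solution mod 8579 exists.
8279⁻¹ ≡ 3403 (mod 8579).
u ≡ 3403·5617 ≡ 639 (mod 8579).

639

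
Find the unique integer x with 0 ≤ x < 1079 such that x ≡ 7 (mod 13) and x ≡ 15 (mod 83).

98

13⁻¹ mod 83: 13*32 ≡ 1 (mod 83), so 13⁻¹ ≡ 32.
x = 7 + 13*((15 − 7)*32 mod 83) = 7 + 13*7 = 98.
Check: 98 mod 13 = 7, 98 mod 83 = 15. ✓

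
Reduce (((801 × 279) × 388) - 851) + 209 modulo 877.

801 × 279 = 223479 ≡ 721 (mod 877)
721 × 388 = 279748 ≡ 862 (mod 877)
862 - 851 = 11
11 + 209 = 220

220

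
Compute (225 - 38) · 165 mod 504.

225 - 38 = 187
187 · 165 = 30855 ≡ 111 (mod 504)

111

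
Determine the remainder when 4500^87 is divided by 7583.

87 in binary is 1010111, i.e. 87 = 64 + 16 + 4 + 2 + 1.
4500^1 ≡ 4500 (mod 7583)
4500^2 ≡ 4500^2 = 20250000 ≡ 3390 (mod 7583)
4500^4 ≡ 3390^2 = 11492100 ≡ 3855 (mod 7583)
4500^8 ≡ 3855^2 = 14861025 ≡ 5928 (mod 7583)
4500^16 ≡ 5928^2 = 35141184 ≡ 1562 (mod 7583)
4500^32 ≡ 1562^2 = 2439844 ≡ 5701 (mod 7583)
4500^64 ≡ 5701^2 = 32501401 ≡ 663 (mod 7583)
4500^87 = 4500^64 × 4500^16 × 4500^4 × 4500^2 × 4500^1 ≡ 663 × 1562 × 3855 × 3390 × 4500 (mod 7583).
Accumulate the product:
663 × 1562 = 1035606 ≡ 4318
4318 × 3855 = 16645890 ≡ 1205
1205 × 3390 = 4084950 ≡ 5296
5296 × 4500 = 23832000 ≡ 6214

6214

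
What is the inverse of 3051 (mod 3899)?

3030

3899 = 1*3051 + 848
3051 = 3*848 + 507
848 = 1*507 + 341
507 = 1*341 + 166
341 = 2*166 + 9
166 = 18*9 + 4
9 = 2*4 + 1
4 = 4*1 + 0
gcd(3051, 3899) = 1, so the inverse exists.
Back-substitute for 1:
1 = 1*9 − 2*4
  = −2*166 + 37*9
  = 37*341 − 76*166
  = −76*507 + 113*341
  = 113*848 − 189*507
  = −189*3051 + 680*848
  = 680*3899 − 869*3051
So 3051⁻¹ ≡ −869 ≡ 3030 (mod 3899).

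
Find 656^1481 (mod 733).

576

1481 in binary is 10111001001, i.e. 1481 = 1024 + 256 + 128 + 64 + 8 + 1.
656^1 ≡ 656 (mod 733)
656^2 ≡ 656^2 = 430336 ≡ 65 (mod 733)
656^4 ≡ 65^2 = 4225 ≡ 560 (mod 733)
656^8 ≡ 560^2 = 313600 ≡ 609 (mod 733)
656^16 ≡ 609^2 = 370881 ≡ 716 (mod 733)
656^32 ≡ 716^2 = 512656 ≡ 289 (mod 733)
656^64 ≡ 289^2 = 83521 ≡ 692 (mod 733)
656^128 ≡ 692^2 = 478864 ≡ 215 (mod 733)
656^256 ≡ 215^2 = 46225 ≡ 46 (mod 733)
656^512 ≡ 46^2 = 2116 ≡ 650 (mod 733)
656^1024 ≡ 650^2 = 422500 ≡ 292 (mod 733)
656^1481 = 656^1024 × 656^256 × 656^128 × 656^64 × 656^8 × 656^1 ≡ 292 × 46 × 215 × 692 × 609 × 656 (mod 733).
Accumulate the product:
292 × 46 = 13432 ≡ 238
238 × 215 = 51170 ≡ 593
593 × 692 = 410356 ≡ 609
609 × 609 = 370881 ≡ 716
716 × 656 = 469696 ≡ 576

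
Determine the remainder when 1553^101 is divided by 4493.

3433

101 in binary is 1100101, i.e. 101 = 64 + 32 + 4 + 1.
1553^1 ≡ 1553 (mod 4493)
1553^2 ≡ 1553^2 = 2411809 ≡ 3561 (mod 4493)
1553^4 ≡ 3561^2 = 12680721 ≡ 1475 (mod 4493)
1553^8 ≡ 1475^2 = 2175625 ≡ 1013 (mod 4493)
1553^16 ≡ 1013^2 = 1026169 ≡ 1765 (mod 4493)
1553^32 ≡ 1765^2 = 3115225 ≡ 1576 (mod 4493)
1553^64 ≡ 1576^2 = 2483776 ≡ 3640 (mod 4493)
1553^101 = 1553^64 × 1553^32 × 1553^4 × 1553^1 ≡ 3640 × 1576 × 1475 × 1553 (mod 4493).
Accumulate the product:
3640 × 1576 = 5736640 ≡ 3572
3572 × 1475 = 5268700 ≡ 2904
2904 × 1553 = 4509912 ≡ 3433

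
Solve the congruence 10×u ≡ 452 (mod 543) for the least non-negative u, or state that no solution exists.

gcd(10, 543) = 1, so a unique solution mod 543 exists.
10⁻¹ ≡ 163 (mod 543).
u ≡ 163×452 ≡ 371 (mod 543).

371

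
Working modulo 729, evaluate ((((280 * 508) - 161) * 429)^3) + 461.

280 * 508 = 142240 ≡ 85 (mod 729)
85 - 161 = -76 ≡ 653 (mod 729)
653 * 429 = 280137 ≡ 201 (mod 729)
(201)^3 ≡ 270 (mod 729)
270 + 461 = 731 ≡ 2 (mod 729)

2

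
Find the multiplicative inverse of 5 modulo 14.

14 = 2×5 + 4
5 = 1×4 + 1
4 = 4×1 + 0
gcd(5, 14) = 1, so the inverse exists.
Bézout: 1 = −1×14 + 3×5.
So 5⁻¹ ≡ 3 (mod 14).

3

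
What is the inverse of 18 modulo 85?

85 = 4*18 + 13
18 = 1*13 + 5
13 = 2*5 + 3
5 = 1*3 + 2
3 = 1*2 + 1
2 = 2*1 + 0
gcd(18, 85) = 1, so the inverse exists.
Bézout: 1 = 7*85 − 33*18.
So 18⁻¹ ≡ −33 ≡ 52 (mod 85).

52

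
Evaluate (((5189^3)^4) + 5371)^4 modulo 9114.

(5189)^3 ≡ 953 (mod 9114)
(953)^4 ≡ 2143 (mod 9114)
2143 + 5371 = 7514
(7514)^4 ≡ 2818 (mod 9114)

2818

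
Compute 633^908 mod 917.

429

908 in binary is 1110001100, i.e. 908 = 512 + 256 + 128 + 8 + 4.
633^1 ≡ 633 (mod 917)
633^2 ≡ 633^2 = 400689 ≡ 877 (mod 917)
633^4 ≡ 877^2 = 769129 ≡ 683 (mod 917)
633^8 ≡ 683^2 = 466489 ≡ 653 (mod 917)
633^16 ≡ 653^2 = 426409 ≡ 4 (mod 917)
633^32 ≡ 4^2 = 16 (mod 917)
633^64 ≡ 16^2 = 256 (mod 917)
633^128 ≡ 256^2 = 65536 ≡ 429 (mod 917)
633^256 ≡ 429^2 = 184041 ≡ 641 (mod 917)
633^512 ≡ 641^2 = 410881 ≡ 65 (mod 917)
633^908 = 633^512 * 633^256 * 633^128 * 633^8 * 633^4 ≡ 65 * 641 * 429 * 653 * 683 (mod 917).
Accumulate the product:
65 * 641 = 41665 ≡ 400
400 * 429 = 171600 ≡ 121
121 * 653 = 79013 ≡ 151
151 * 683 = 103133 ≡ 429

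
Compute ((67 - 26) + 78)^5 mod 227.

67 - 26 = 41
41 + 78 = 119
(119)^5 ≡ 202 (mod 227)

202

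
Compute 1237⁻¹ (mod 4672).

1405

Run the extended Euclidean algorithm:
4672 = 3×1237 + 961
1237 = 1×961 + 276
961 = 3×276 + 133
276 = 2×133 + 10
133 = 13×10 + 3
10 = 3×3 + 1
3 = 3×1 + 0
gcd(1237, 4672) = 1, so the inverse exists.
Back-substitute for 1:
1 = 1×10 − 3×3
  = −3×133 + 40×10
  = 40×276 − 83×133
  = −83×961 + 289×276
  = 289×1237 − 372×961
  = −372×4672 + 1405×1237
So 1237⁻¹ ≡ 1405 (mod 4672).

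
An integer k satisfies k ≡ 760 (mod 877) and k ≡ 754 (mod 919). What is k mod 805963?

877⁻¹ mod 919: 877×547 ≡ 1 (mod 919), so 877⁻¹ ≡ 547.
k = 760 + 877×((754 − 760)×547 mod 919) = 760 + 877×394 = 346298.

346298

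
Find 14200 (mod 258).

10

14200 = 55·258 + 10, so 14200 ≡ 10 (mod 258).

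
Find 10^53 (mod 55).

10

Compute successive squares:
53 in binary is 110101, i.e. 53 = 32 + 16 + 4 + 1.
10^1 ≡ 10 (mod 55)
10^2 ≡ 10^2 = 100 ≡ 45 (mod 55)
10^4 ≡ 45^2 = 2025 ≡ 45 (mod 55)
10^8 ≡ 45^2 = 2025 ≡ 45 (mod 55)
10^16 ≡ 45^2 = 2025 ≡ 45 (mod 55)
10^32 ≡ 45^2 = 2025 ≡ 45 (mod 55)
10^53 = 10^32 × 10^16 × 10^4 × 10^1 ≡ 45 × 45 × 45 × 10 (mod 55).
Accumulate the product:
45 × 45 = 2025 ≡ 45
45 × 45 = 2025 ≡ 45
45 × 10 = 450 ≡ 10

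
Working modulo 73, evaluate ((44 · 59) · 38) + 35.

60

44 · 59 = 2596 ≡ 41 (mod 73)
41 · 38 = 1558 ≡ 25 (mod 73)
25 + 35 = 60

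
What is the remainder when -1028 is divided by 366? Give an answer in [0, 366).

-1028 = -3×366 + 70, so -1028 ≡ 70 (mod 366).

70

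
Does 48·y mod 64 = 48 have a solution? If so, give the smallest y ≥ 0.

gcd(48, 64) = 16, and 16 | 48, so solutions exist.
Divide through by 16: 3·y ≡ 3 mod 4.
3⁻¹ ≡ 3 (mod 4).
y ≡ 3·3 ≡ 1 (mod 4).
The smallest non-negative solution is y = 1.

1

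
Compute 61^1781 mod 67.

Compute successive squares:
1781 in binary is 11011110101, i.e. 1781 = 1024 + 512 + 128 + 64 + 32 + 16 + 4 + 1.
61^1 ≡ 61 (mod 67)
61^2 ≡ 61^2 = 3721 ≡ 36 (mod 67)
61^4 ≡ 36^2 = 1296 ≡ 23 (mod 67)
61^8 ≡ 23^2 = 529 ≡ 60 (mod 67)
61^16 ≡ 60^2 = 3600 ≡ 49 (mod 67)
61^32 ≡ 49^2 = 2401 ≡ 56 (mod 67)
61^64 ≡ 56^2 = 3136 ≡ 54 (mod 67)
61^128 ≡ 54^2 = 2916 ≡ 35 (mod 67)
61^256 ≡ 35^2 = 1225 ≡ 19 (mod 67)
61^512 ≡ 19^2 = 361 ≡ 26 (mod 67)
61^1024 ≡ 26^2 = 676 ≡ 6 (mod 67)
61^1781 = 61^1024 · 61^512 · 61^128 · 61^64 · 61^32 · 61^16 · 61^4 · 61^1 ≡ 6 · 26 · 35 · 54 · 56 · 49 · 23 · 61 (mod 67).
Accumulate the product:
6 · 26 = 156 ≡ 22
22 · 35 = 770 ≡ 33
33 · 54 = 1782 ≡ 40
40 · 56 = 2240 ≡ 29
29 · 49 = 1421 ≡ 14
14 · 23 = 322 ≡ 54
54 · 61 = 3294 ≡ 11

11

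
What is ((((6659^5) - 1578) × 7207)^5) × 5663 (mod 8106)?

7861

(6659)^5 ≡ 7907 (mod 8106)
7907 - 1578 = 6329
6329 × 7207 = 45613103 ≡ 641 (mod 8106)
(641)^5 ≡ 6029 (mod 8106)
6029 × 5663 = 34142227 ≡ 7861 (mod 8106)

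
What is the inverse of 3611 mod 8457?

2609

Run the extended Euclidean algorithm:
8457 = 2×3611 + 1235
3611 = 2×1235 + 1141
1235 = 1×1141 + 94
1141 = 12×94 + 13
94 = 7×13 + 3
13 = 4×3 + 1
3 = 3×1 + 0
gcd(3611, 8457) = 1, so the inverse exists.
Bézout: 1 = −1114×8457 + 2609×3611.
So 3611⁻¹ ≡ 2609 (mod 8457).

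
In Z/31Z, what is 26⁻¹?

6

31 = 1·26 + 5
26 = 5·5 + 1
5 = 5·1 + 0
gcd(26, 31) = 1, so the inverse exists.
Back-substitute for 1:
1 = 1·26 − 5·5
  = −5·31 + 6·26
So 26⁻¹ ≡ 6 (mod 31).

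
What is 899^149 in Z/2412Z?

149 in binary is 10010101, i.e. 149 = 128 + 16 + 4 + 1.
899^1 ≡ 899 (mod 2412)
899^2 ≡ 899^2 = 808201 ≡ 181 (mod 2412)
899^4 ≡ 181^2 = 32761 ≡ 1405 (mod 2412)
899^8 ≡ 1405^2 = 1974025 ≡ 1009 (mod 2412)
899^16 ≡ 1009^2 = 1018081 ≡ 217 (mod 2412)
899^32 ≡ 217^2 = 47089 ≡ 1261 (mod 2412)
899^64 ≡ 1261^2 = 1590121 ≡ 613 (mod 2412)
899^128 ≡ 613^2 = 375769 ≡ 1909 (mod 2412)
899^149 = 899^128 × 899^16 × 899^4 × 899^1 ≡ 1909 × 217 × 1405 × 899 (mod 2412).
Accumulate the product:
1909 × 217 = 414253 ≡ 1801
1801 × 1405 = 2530405 ≡ 217
217 × 899 = 195083 ≡ 2123

2123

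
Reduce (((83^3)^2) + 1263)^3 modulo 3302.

(83)^3 ≡ 541 (mod 3302)
(541)^2 ≡ 2105 (mod 3302)
2105 + 1263 = 3368 ≡ 66 (mod 3302)
(66)^3 ≡ 222 (mod 3302)

222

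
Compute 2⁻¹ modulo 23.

Apply the Euclidean algorithm and back-substitute:
23 = 11·2 + 1
2 = 2·1 + 0
gcd(2, 23) = 1, so the inverse exists.
Back-substitute for 1:
1 = 1·23 − 11·2
So 2⁻¹ ≡ −11 ≡ 12 (mod 23).

12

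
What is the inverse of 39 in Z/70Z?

Run the extended Euclidean algorithm:
70 = 1·39 + 31
39 = 1·31 + 8
31 = 3·8 + 7
8 = 1·7 + 1
7 = 7·1 + 0
gcd(39, 70) = 1, so the inverse exists.
Bézout: 1 = −5·70 + 9·39.
So 39⁻¹ ≡ 9 (mod 70).

9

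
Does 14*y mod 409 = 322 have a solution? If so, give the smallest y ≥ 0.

23

gcd(14, 409) = 1, so a unique solution mod 409 exists.
14⁻¹ ≡ 263 (mod 409).
y ≡ 263*322 ≡ 23 (mod 409).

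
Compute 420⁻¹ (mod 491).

408

491 = 1·420 + 71
420 = 5·71 + 65
71 = 1·65 + 6
65 = 10·6 + 5
6 = 1·5 + 1
5 = 5·1 + 0
gcd(420, 491) = 1, so the inverse exists.
Back-substitute for 1:
1 = 1·6 − 1·5
  = −1·65 + 11·6
  = 11·71 − 12·65
  = −12·420 + 71·71
  = 71·491 − 83·420
So 420⁻¹ ≡ −83 ≡ 408 (mod 491).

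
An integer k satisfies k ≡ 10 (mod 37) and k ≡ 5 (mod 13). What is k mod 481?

343

37⁻¹ mod 13: 37×6 ≡ 1 (mod 13), so 37⁻¹ ≡ 6.
k = 10 + 37×((5 − 10)×6 mod 13) = 10 + 37×9 = 343.
Check: 343 mod 37 = 10, 343 mod 13 = 5. ✓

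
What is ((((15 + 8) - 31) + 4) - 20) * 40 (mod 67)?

15 + 8 = 23
23 - 31 = -8 ≡ 59 (mod 67)
59 + 4 = 63
63 - 20 = 43
43 * 40 = 1720 ≡ 45 (mod 67)

45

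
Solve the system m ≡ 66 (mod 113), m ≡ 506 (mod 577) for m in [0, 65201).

113⁻¹ mod 577: 113*240 ≡ 1 (mod 577), so 113⁻¹ ≡ 240.
m = 66 + 113*((506 − 66)*240 mod 577) = 66 + 113*9 = 1083.

1083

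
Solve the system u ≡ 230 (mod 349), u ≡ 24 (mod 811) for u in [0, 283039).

6512

349⁻¹ mod 811: 349·244 ≡ 1 (mod 811), so 349⁻¹ ≡ 244.
u = 230 + 349·((24 − 230)·244 mod 811) = 230 + 349·18 = 6512.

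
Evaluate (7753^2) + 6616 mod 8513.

(7753)^2 ≡ 7229 (mod 8513)
7229 + 6616 = 13845 ≡ 5332 (mod 8513)

5332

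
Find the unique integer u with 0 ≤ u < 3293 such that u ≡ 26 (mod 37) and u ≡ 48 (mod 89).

137

37⁻¹ mod 89: 37*77 ≡ 1 (mod 89), so 37⁻¹ ≡ 77.
u = 26 + 37*((48 − 26)*77 mod 89) = 26 + 37*3 = 137.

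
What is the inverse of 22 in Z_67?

64

67 = 3·22 + 1
22 = 22·1 + 0
gcd(22, 67) = 1, so the inverse exists.
Back-substitute for 1:
1 = 1·67 − 3·22
So 22⁻¹ ≡ −3 ≡ 64 (mod 67).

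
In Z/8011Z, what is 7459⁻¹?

Run the extended Euclidean algorithm:
8011 = 1*7459 + 552
7459 = 13*552 + 283
552 = 1*283 + 269
283 = 1*269 + 14
269 = 19*14 + 3
14 = 4*3 + 2
3 = 1*2 + 1
2 = 2*1 + 0
gcd(7459, 8011) = 1, so the inverse exists.
Back-substitute for 1:
1 = 1*3 − 1*2
  = −1*14 + 5*3
  = 5*269 − 96*14
  = −96*283 + 101*269
  = 101*552 − 197*283
  = −197*7459 + 2662*552
  = 2662*8011 − 2859*7459
So 7459⁻¹ ≡ −2859 ≡ 5152 (mod 8011).

5152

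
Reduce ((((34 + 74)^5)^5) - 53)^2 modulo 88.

9

34 + 74 = 108 ≡ 20 (mod 88)
(20)^5 ≡ 56 (mod 88)
(56)^5 ≡ 56 (mod 88)
56 - 53 = 3
(3)^2 ≡ 9 (mod 88)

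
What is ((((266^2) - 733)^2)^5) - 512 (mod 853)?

(266)^2 ≡ 810 (mod 853)
810 - 733 = 77
(77)^2 ≡ 811 (mod 853)
(811)^5 ≡ 310 (mod 853)
310 - 512 = -202 ≡ 651 (mod 853)

651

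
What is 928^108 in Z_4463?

1136

Compute successive squares:
108 in binary is 1101100, i.e. 108 = 64 + 32 + 8 + 4.
928^1 ≡ 928 (mod 4463)
928^2 ≡ 928^2 = 861184 ≡ 4288 (mod 4463)
928^4 ≡ 4288^2 = 18386944 ≡ 3847 (mod 4463)
928^8 ≡ 3847^2 = 14799409 ≡ 101 (mod 4463)
928^16 ≡ 101^2 = 10201 ≡ 1275 (mod 4463)
928^32 ≡ 1275^2 = 1625625 ≡ 1093 (mod 4463)
928^64 ≡ 1093^2 = 1194649 ≡ 3028 (mod 4463)
928^108 = 928^64 × 928^32 × 928^8 × 928^4 ≡ 3028 × 1093 × 101 × 3847 (mod 4463).
Accumulate the product:
3028 × 1093 = 3309604 ≡ 2521
2521 × 101 = 254621 ≡ 230
230 × 3847 = 884810 ≡ 1136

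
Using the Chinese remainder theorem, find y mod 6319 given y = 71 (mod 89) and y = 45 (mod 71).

3453

89⁻¹ mod 71: 89·4 ≡ 1 (mod 71), so 89⁻¹ ≡ 4.
y = 71 + 89·((45 − 71)·4 mod 71) = 71 + 89·38 = 3453.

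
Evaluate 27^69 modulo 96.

75

69 in binary is 1000101, i.e. 69 = 64 + 4 + 1.
27^1 ≡ 27 (mod 96)
27^2 ≡ 27^2 = 729 ≡ 57 (mod 96)
27^4 ≡ 57^2 = 3249 ≡ 81 (mod 96)
27^8 ≡ 81^2 = 6561 ≡ 33 (mod 96)
27^16 ≡ 33^2 = 1089 ≡ 33 (mod 96)
27^32 ≡ 33^2 = 1089 ≡ 33 (mod 96)
27^64 ≡ 33^2 = 1089 ≡ 33 (mod 96)
27^69 = 27^64 · 27^4 · 27^1 ≡ 33 · 81 · 27 (mod 96).
Accumulate the product:
33 · 81 = 2673 ≡ 81
81 · 27 = 2187 ≡ 75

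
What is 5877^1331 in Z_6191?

3769

Compute successive squares:
1331 in binary is 10100110011, i.e. 1331 = 1024 + 256 + 32 + 16 + 2 + 1.
5877^1 ≡ 5877 (mod 6191)
5877^2 ≡ 5877^2 = 34539129 ≡ 5731 (mod 6191)
5877^4 ≡ 5731^2 = 32844361 ≡ 1106 (mod 6191)
5877^8 ≡ 1106^2 = 1223236 ≡ 3609 (mod 6191)
5877^16 ≡ 3609^2 = 13024881 ≡ 5208 (mod 6191)
5877^32 ≡ 5208^2 = 27123264 ≡ 493 (mod 6191)
5877^64 ≡ 493^2 = 243049 ≡ 1600 (mod 6191)
5877^128 ≡ 1600^2 = 2560000 ≡ 3117 (mod 6191)
5877^256 ≡ 3117^2 = 9715689 ≡ 2010 (mod 6191)
5877^512 ≡ 2010^2 = 4040100 ≡ 3568 (mod 6191)
5877^1024 ≡ 3568^2 = 12730624 ≡ 1928 (mod 6191)
5877^1331 = 5877^1024 * 5877^256 * 5877^32 * 5877^16 * 5877^2 * 5877^1 ≡ 1928 * 2010 * 493 * 5208 * 5731 * 5877 (mod 6191).
Accumulate the product:
1928 * 2010 = 3875280 ≡ 5905
5905 * 493 = 2911165 ≡ 1395
1395 * 5208 = 7265160 ≡ 3117
3117 * 5731 = 17863527 ≡ 2492
2492 * 5877 = 14645484 ≡ 3769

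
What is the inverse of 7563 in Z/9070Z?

Run the extended Euclidean algorithm:
9070 = 1·7563 + 1507
7563 = 5·1507 + 28
1507 = 53·28 + 23
28 = 1·23 + 5
23 = 4·5 + 3
5 = 1·3 + 2
3 = 1·2 + 1
2 = 2·1 + 0
gcd(7563, 9070) = 1, so the inverse exists.
Back-substitute for 1:
1 = 1·3 − 1·2
  = −1·5 + 2·3
  = 2·23 − 9·5
  = −9·28 + 11·23
  = 11·1507 − 592·28
  = −592·7563 + 2971·1507
  = 2971·9070 − 3563·7563
So 7563⁻¹ ≡ −3563 ≡ 5507 (mod 9070).

5507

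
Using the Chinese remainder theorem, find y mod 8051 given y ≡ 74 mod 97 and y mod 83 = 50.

97⁻¹ mod 83: 97×6 ≡ 1 (mod 83), so 97⁻¹ ≡ 6.
y = 74 + 97×((50 − 74)×6 mod 83) = 74 + 97×22 = 2208.

2208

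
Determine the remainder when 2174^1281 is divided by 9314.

By square-and-multiply:
2174^1 ≡ 2174 (mod 9314)
2174^2 ≡ 2174^2 = 4726276 ≡ 4078 (mod 9314)
2174^4 ≡ 4078^2 = 16630084 ≡ 4594 (mod 9314)
2174^8 ≡ 4594^2 = 21104836 ≡ 8626 (mod 9314)
2174^16 ≡ 8626^2 = 74407876 ≡ 7644 (mod 9314)
2174^32 ≡ 7644^2 = 58430736 ≡ 4014 (mod 9314)
2174^64 ≡ 4014^2 = 16112196 ≡ 8290 (mod 9314)
2174^128 ≡ 8290^2 = 68724100 ≡ 5408 (mod 9314)
2174^256 ≡ 5408^2 = 29246464 ≡ 504 (mod 9314)
2174^512 ≡ 504^2 = 254016 ≡ 2538 (mod 9314)
2174^1024 ≡ 2538^2 = 6441444 ≡ 5470 (mod 9314)
2174^1281 = 2174^1024 · 2174^256 · 2174^1 ≡ 5470 · 504 · 2174 (mod 9314).
Accumulate the product:
5470 · 504 = 2756880 ≡ 9250
9250 · 2174 = 20109500 ≡ 574

574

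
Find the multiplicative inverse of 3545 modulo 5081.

Run the extended Euclidean algorithm:
5081 = 1·3545 + 1536
3545 = 2·1536 + 473
1536 = 3·473 + 117
473 = 4·117 + 5
117 = 23·5 + 2
5 = 2·2 + 1
2 = 2·1 + 0
gcd(3545, 5081) = 1, so the inverse exists.
Bézout: 1 = −1424·5081 + 2041·3545.
So 3545⁻¹ ≡ 2041 (mod 5081).

2041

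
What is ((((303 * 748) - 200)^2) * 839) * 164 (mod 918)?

478

303 * 748 = 226644 ≡ 816 (mod 918)
816 - 200 = 616
(616)^2 ≡ 322 (mod 918)
322 * 839 = 270158 ≡ 266 (mod 918)
266 * 164 = 43624 ≡ 478 (mod 918)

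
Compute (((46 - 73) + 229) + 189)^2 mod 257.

46 - 73 = -27 ≡ 230 (mod 257)
230 + 229 = 459 ≡ 202 (mod 257)
202 + 189 = 391 ≡ 134 (mod 257)
(134)^2 ≡ 223 (mod 257)

223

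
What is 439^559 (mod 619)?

17

By square-and-multiply:
439^1 ≡ 439 (mod 619)
439^2 ≡ 439^2 = 192721 ≡ 212 (mod 619)
439^4 ≡ 212^2 = 44944 ≡ 376 (mod 619)
439^8 ≡ 376^2 = 141376 ≡ 244 (mod 619)
439^16 ≡ 244^2 = 59536 ≡ 112 (mod 619)
439^32 ≡ 112^2 = 12544 ≡ 164 (mod 619)
439^64 ≡ 164^2 = 26896 ≡ 279 (mod 619)
439^128 ≡ 279^2 = 77841 ≡ 466 (mod 619)
439^256 ≡ 466^2 = 217156 ≡ 506 (mod 619)
439^512 ≡ 506^2 = 256036 ≡ 389 (mod 619)
439^559 = 439^512 · 439^32 · 439^8 · 439^4 · 439^2 · 439^1 ≡ 389 · 164 · 244 · 376 · 212 · 439 (mod 619).
Accumulate the product:
389 · 164 = 63796 ≡ 39
39 · 244 = 9516 ≡ 231
231 · 376 = 86856 ≡ 196
196 · 212 = 41552 ≡ 79
79 · 439 = 34681 ≡ 17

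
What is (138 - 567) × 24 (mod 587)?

270

138 - 567 = -429 ≡ 158 (mod 587)
158 × 24 = 3792 ≡ 270 (mod 587)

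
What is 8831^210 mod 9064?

Using repeated squaring:
210 in binary is 11010010, i.e. 210 = 128 + 64 + 16 + 2.
8831^1 ≡ 8831 (mod 9064)
8831^2 ≡ 8831^2 = 77986561 ≡ 8969 (mod 9064)
8831^4 ≡ 8969^2 = 80442961 ≡ 9025 (mod 9064)
8831^8 ≡ 9025^2 = 81450625 ≡ 1521 (mod 9064)
8831^16 ≡ 1521^2 = 2313441 ≡ 2121 (mod 9064)
8831^32 ≡ 2121^2 = 4498641 ≡ 2897 (mod 9064)
8831^64 ≡ 2897^2 = 8392609 ≡ 8409 (mod 9064)
8831^128 ≡ 8409^2 = 70711281 ≡ 3017 (mod 9064)
8831^210 = 8831^128 · 8831^64 · 8831^16 · 8831^2 ≡ 3017 · 8409 · 2121 · 8969 (mod 9064).
Accumulate the product:
3017 · 8409 = 25369953 ≡ 8881
8881 · 2121 = 18836601 ≡ 1609
1609 · 8969 = 14431121 ≡ 1233

1233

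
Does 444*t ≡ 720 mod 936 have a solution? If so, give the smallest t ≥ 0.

48

gcd(444, 936) = 12, and 12 | 720, so solutions exist.
Divide through by 12: 37*t ≡ 60 (mod 78).
37⁻¹ ≡ 19 (mod 78).
t ≡ 19*60 ≡ 48 (mod 78).
The smallest non-negative solution is t = 48.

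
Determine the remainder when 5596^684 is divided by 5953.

684 in binary is 1010101100, i.e. 684 = 512 + 128 + 32 + 8 + 4.
5596^1 ≡ 5596 (mod 5953)
5596^2 ≡ 5596^2 = 31315216 ≡ 2436 (mod 5953)
5596^4 ≡ 2436^2 = 5934096 ≡ 4908 (mod 5953)
5596^8 ≡ 4908^2 = 24088464 ≡ 2626 (mod 5953)
5596^16 ≡ 2626^2 = 6895876 ≡ 2302 (mod 5953)
5596^32 ≡ 2302^2 = 5299204 ≡ 1034 (mod 5953)
5596^64 ≡ 1034^2 = 1069156 ≡ 3569 (mod 5953)
5596^128 ≡ 3569^2 = 12737761 ≡ 4294 (mod 5953)
5596^256 ≡ 4294^2 = 18438436 ≡ 1995 (mod 5953)
5596^512 ≡ 1995^2 = 3980025 ≡ 3421 (mod 5953)
5596^684 = 5596^512 · 5596^128 · 5596^32 · 5596^8 · 5596^4 ≡ 3421 · 4294 · 1034 · 2626 · 4908 (mod 5953).
Accumulate the product:
3421 · 4294 = 14689774 ≡ 3723
3723 · 1034 = 3849582 ≡ 3944
3944 · 2626 = 10356944 ≡ 4677
4677 · 4908 = 22954716 ≡ 5901

5901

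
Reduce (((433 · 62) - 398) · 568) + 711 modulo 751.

171

433 · 62 = 26846 ≡ 561 (mod 751)
561 - 398 = 163
163 · 568 = 92584 ≡ 211 (mod 751)
211 + 711 = 922 ≡ 171 (mod 751)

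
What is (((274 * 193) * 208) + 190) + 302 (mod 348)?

16

274 * 193 = 52882 ≡ 334 (mod 348)
334 * 208 = 69472 ≡ 220 (mod 348)
220 + 190 = 410 ≡ 62 (mod 348)
62 + 302 = 364 ≡ 16 (mod 348)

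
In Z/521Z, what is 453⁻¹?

498

Run the extended Euclidean algorithm:
521 = 1*453 + 68
453 = 6*68 + 45
68 = 1*45 + 23
45 = 1*23 + 22
23 = 1*22 + 1
22 = 22*1 + 0
gcd(453, 521) = 1, so the inverse exists.
Back-substitute for 1:
1 = 1*23 − 1*22
  = −1*45 + 2*23
  = 2*68 − 3*45
  = −3*453 + 20*68
  = 20*521 − 23*453
So 453⁻¹ ≡ −23 ≡ 498 (mod 521).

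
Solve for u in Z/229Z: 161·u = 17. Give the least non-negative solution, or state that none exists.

gcd(161, 229) = 1, so a unique solution mod 229 exists.
161⁻¹ ≡ 165 (mod 229).
u ≡ 165·17 ≡ 57 (mod 229).

57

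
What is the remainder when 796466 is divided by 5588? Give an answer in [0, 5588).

796466 = 142·5588 + 2970, so 796466 ≡ 2970 (mod 5588).

2970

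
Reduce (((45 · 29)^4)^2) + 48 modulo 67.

45 · 29 = 1305 ≡ 32 (mod 67)
(32)^4 ≡ 26 (mod 67)
(26)^2 ≡ 6 (mod 67)
6 + 48 = 54

54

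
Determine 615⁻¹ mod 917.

167

917 = 1·615 + 302
615 = 2·302 + 11
302 = 27·11 + 5
11 = 2·5 + 1
5 = 5·1 + 0
gcd(615, 917) = 1, so the inverse exists.
Back-substitute for 1:
1 = 1·11 − 2·5
  = −2·302 + 55·11
  = 55·615 − 112·302
  = −112·917 + 167·615
So 615⁻¹ ≡ 167 (mod 917).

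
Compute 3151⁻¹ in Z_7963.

7637

By the extended Euclidean algorithm:
7963 = 2×3151 + 1661
3151 = 1×1661 + 1490
1661 = 1×1490 + 171
1490 = 8×171 + 122
171 = 1×122 + 49
122 = 2×49 + 24
49 = 2×24 + 1
24 = 24×1 + 0
gcd(3151, 7963) = 1, so the inverse exists.
Back-substitute for 1:
1 = 1×49 − 2×24
  = −2×122 + 5×49
  = 5×171 − 7×122
  = −7×1490 + 61×171
  = 61×1661 − 68×1490
  = −68×3151 + 129×1661
  = 129×7963 − 326×3151
So 3151⁻¹ ≡ −326 ≡ 7637 (mod 7963).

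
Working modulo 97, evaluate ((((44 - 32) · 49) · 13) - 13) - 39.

44 - 32 = 12
12 · 49 = 588 ≡ 6 (mod 97)
6 · 13 = 78
78 - 13 = 65
65 - 39 = 26

26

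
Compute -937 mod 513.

89

-937 = -2×513 + 89, so -937 ≡ 89 (mod 513).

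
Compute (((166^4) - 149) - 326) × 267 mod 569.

(166)^4 ≡ 360 (mod 569)
360 - 149 = 211
211 - 326 = -115 ≡ 454 (mod 569)
454 × 267 = 121218 ≡ 21 (mod 569)

21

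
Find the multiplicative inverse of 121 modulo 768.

457

768 = 6*121 + 42
121 = 2*42 + 37
42 = 1*37 + 5
37 = 7*5 + 2
5 = 2*2 + 1
2 = 2*1 + 0
gcd(121, 768) = 1, so the inverse exists.
Bézout: 1 = 49*768 − 311*121.
So 121⁻¹ ≡ −311 ≡ 457 (mod 768).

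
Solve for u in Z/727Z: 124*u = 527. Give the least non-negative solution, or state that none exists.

186

gcd(124, 727) = 1, so a unique solution mod 727 exists.
124⁻¹ ≡ 428 (mod 727).
u ≡ 428*527 ≡ 186 (mod 727).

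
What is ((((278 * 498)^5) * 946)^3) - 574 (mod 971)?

18

278 * 498 = 138444 ≡ 562 (mod 971)
(562)^5 ≡ 431 (mod 971)
431 * 946 = 407726 ≡ 877 (mod 971)
(877)^3 ≡ 592 (mod 971)
592 - 574 = 18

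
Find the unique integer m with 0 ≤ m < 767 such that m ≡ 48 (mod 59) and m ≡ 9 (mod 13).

59⁻¹ mod 13: 59×2 ≡ 1 (mod 13), so 59⁻¹ ≡ 2.
m = 48 + 59×((9 − 48)×2 mod 13) = 48 + 59×0 = 48.

48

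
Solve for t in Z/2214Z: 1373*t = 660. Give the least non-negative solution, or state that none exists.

402

gcd(1373, 2214) = 1, so a unique solution mod 2214 exists.
1373⁻¹ ≡ 695 (mod 2214).
t ≡ 695*660 ≡ 402 (mod 2214).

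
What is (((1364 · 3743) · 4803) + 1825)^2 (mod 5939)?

1364 · 3743 = 5105452 ≡ 3851 (mod 5939)
3851 · 4803 = 18496353 ≡ 2307 (mod 5939)
2307 + 1825 = 4132
(4132)^2 ≡ 4738 (mod 5939)

4738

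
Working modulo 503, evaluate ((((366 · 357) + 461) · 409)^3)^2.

366 · 357 = 130662 ≡ 385 (mod 503)
385 + 461 = 846 ≡ 343 (mod 503)
343 · 409 = 140287 ≡ 453 (mod 503)
(453)^3 ≡ 247 (mod 503)
(247)^2 ≡ 146 (mod 503)

146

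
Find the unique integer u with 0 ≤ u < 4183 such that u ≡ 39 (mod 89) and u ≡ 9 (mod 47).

573

89⁻¹ mod 47: 89×28 ≡ 1 (mod 47), so 89⁻¹ ≡ 28.
u = 39 + 89×((9 − 39)×28 mod 47) = 39 + 89×6 = 573.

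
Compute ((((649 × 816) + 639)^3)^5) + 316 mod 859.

649 × 816 = 529584 ≡ 440 (mod 859)
440 + 639 = 1079 ≡ 220 (mod 859)
(220)^3 ≡ 695 (mod 859)
(695)^5 ≡ 453 (mod 859)
453 + 316 = 769

769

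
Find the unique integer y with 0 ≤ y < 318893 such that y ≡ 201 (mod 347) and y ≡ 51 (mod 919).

347⁻¹ mod 919: 347*339 ≡ 1 (mod 919), so 347⁻¹ ≡ 339.
y = 201 + 347*((51 − 201)*339 mod 919) = 201 + 347*614 = 213259.
Check: 213259 mod 347 = 201, 213259 mod 919 = 51. ✓

213259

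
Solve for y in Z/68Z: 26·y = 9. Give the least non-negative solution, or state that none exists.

gcd(26, 68) = 2, and 2 does not divide 9.
So the congruence has no solution.

no solution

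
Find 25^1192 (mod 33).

31

Using repeated squaring:
1192 in binary is 10010101000, i.e. 1192 = 1024 + 128 + 32 + 8.
25^1 ≡ 25 (mod 33)
25^2 ≡ 25^2 = 625 ≡ 31 (mod 33)
25^4 ≡ 31^2 = 961 ≡ 4 (mod 33)
25^8 ≡ 4^2 = 16 (mod 33)
25^16 ≡ 16^2 = 256 ≡ 25 (mod 33)
25^32 ≡ 25^2 = 625 ≡ 31 (mod 33)
25^64 ≡ 31^2 = 961 ≡ 4 (mod 33)
25^128 ≡ 4^2 = 16 (mod 33)
25^256 ≡ 16^2 = 256 ≡ 25 (mod 33)
25^512 ≡ 25^2 = 625 ≡ 31 (mod 33)
25^1024 ≡ 31^2 = 961 ≡ 4 (mod 33)
25^1192 = 25^1024 × 25^128 × 25^32 × 25^8 ≡ 4 × 16 × 31 × 16 (mod 33).
Accumulate the product:
4 × 16 = 64 ≡ 31
31 × 31 = 961 ≡ 4
4 × 16 = 64 ≡ 31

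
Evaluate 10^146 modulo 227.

146 in binary is 10010010, i.e. 146 = 128 + 16 + 2.
10^1 ≡ 10 (mod 227)
10^2 ≡ 10^2 = 100 (mod 227)
10^4 ≡ 100^2 = 10000 ≡ 12 (mod 227)
10^8 ≡ 12^2 = 144 (mod 227)
10^16 ≡ 144^2 = 20736 ≡ 79 (mod 227)
10^32 ≡ 79^2 = 6241 ≡ 112 (mod 227)
10^64 ≡ 112^2 = 12544 ≡ 59 (mod 227)
10^128 ≡ 59^2 = 3481 ≡ 76 (mod 227)
10^146 = 10^128 · 10^16 · 10^2 ≡ 76 · 79 · 100 (mod 227).
Accumulate the product:
76 · 79 = 6004 ≡ 102
102 · 100 = 10200 ≡ 212

212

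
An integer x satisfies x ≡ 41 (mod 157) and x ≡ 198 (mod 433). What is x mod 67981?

157⁻¹ mod 433: 157×171 ≡ 1 (mod 433), so 157⁻¹ ≡ 171.
x = 41 + 157×((198 − 41)×171 mod 433) = 41 + 157×1 = 198.
Check: 198 mod 157 = 41, 198 mod 433 = 198. ✓

198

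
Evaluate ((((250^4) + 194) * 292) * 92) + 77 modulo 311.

(250)^4 ≡ 121 (mod 311)
121 + 194 = 315 ≡ 4 (mod 311)
4 * 292 = 1168 ≡ 235 (mod 311)
235 * 92 = 21620 ≡ 161 (mod 311)
161 + 77 = 238

238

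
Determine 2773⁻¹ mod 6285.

By the extended Euclidean algorithm:
6285 = 2*2773 + 739
2773 = 3*739 + 556
739 = 1*556 + 183
556 = 3*183 + 7
183 = 26*7 + 1
7 = 7*1 + 0
gcd(2773, 6285) = 1, so the inverse exists.
Back-substitute for 1:
1 = 1*183 − 26*7
  = −26*556 + 79*183
  = 79*739 − 105*556
  = −105*2773 + 394*739
  = 394*6285 − 893*2773
So 2773⁻¹ ≡ −893 ≡ 5392 (mod 6285).

5392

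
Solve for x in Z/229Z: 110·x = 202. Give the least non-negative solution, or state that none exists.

6

gcd(110, 229) = 1, so a unique solution mod 229 exists.
110⁻¹ ≡ 127 (mod 229).
x ≡ 127·202 ≡ 6 (mod 229).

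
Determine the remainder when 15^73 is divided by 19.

15

By square-and-multiply:
73 in binary is 1001001, i.e. 73 = 64 + 8 + 1.
15^1 ≡ 15 (mod 19)
15^2 ≡ 15^2 = 225 ≡ 16 (mod 19)
15^4 ≡ 16^2 = 256 ≡ 9 (mod 19)
15^8 ≡ 9^2 = 81 ≡ 5 (mod 19)
15^16 ≡ 5^2 = 25 ≡ 6 (mod 19)
15^32 ≡ 6^2 = 36 ≡ 17 (mod 19)
15^64 ≡ 17^2 = 289 ≡ 4 (mod 19)
15^73 = 15^64 × 15^8 × 15^1 ≡ 4 × 5 × 15 (mod 19).
Accumulate the product:
4 × 5 = 20 ≡ 1
1 × 15 = 15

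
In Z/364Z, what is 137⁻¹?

93

Run the extended Euclidean algorithm:
364 = 2·137 + 90
137 = 1·90 + 47
90 = 1·47 + 43
47 = 1·43 + 4
43 = 10·4 + 3
4 = 1·3 + 1
3 = 3·1 + 0
gcd(137, 364) = 1, so the inverse exists.
Back-substitute for 1:
1 = 1·4 − 1·3
  = −1·43 + 11·4
  = 11·47 − 12·43
  = −12·90 + 23·47
  = 23·137 − 35·90
  = −35·364 + 93·137
So 137⁻¹ ≡ 93 (mod 364).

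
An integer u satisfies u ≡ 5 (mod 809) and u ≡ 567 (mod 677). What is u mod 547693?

809⁻¹ mod 677: 809×159 ≡ 1 (mod 677), so 809⁻¹ ≡ 159.
u = 5 + 809×((567 − 5)×159 mod 677) = 5 + 809×671 = 542844.

542844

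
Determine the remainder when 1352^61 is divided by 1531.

Compute successive squares:
1352^1 ≡ 1352 (mod 1531)
1352^2 ≡ 1352^2 = 1827904 ≡ 1421 (mod 1531)
1352^4 ≡ 1421^2 = 2019241 ≡ 1383 (mod 1531)
1352^8 ≡ 1383^2 = 1912689 ≡ 470 (mod 1531)
1352^16 ≡ 470^2 = 220900 ≡ 436 (mod 1531)
1352^32 ≡ 436^2 = 190096 ≡ 252 (mod 1531)
1352^61 = 1352^32 * 1352^16 * 1352^8 * 1352^4 * 1352^1 ≡ 252 * 436 * 470 * 1383 * 1352 (mod 1531).
Accumulate the product:
252 * 436 = 109872 ≡ 1171
1171 * 470 = 550370 ≡ 741
741 * 1383 = 1024803 ≡ 564
564 * 1352 = 762528 ≡ 90

90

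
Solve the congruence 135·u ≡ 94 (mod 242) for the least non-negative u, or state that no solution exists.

gcd(135, 242) = 1, so a unique solution mod 242 exists.
135⁻¹ ≡ 147 (mod 242).
u ≡ 147·94 ≡ 24 (mod 242).

24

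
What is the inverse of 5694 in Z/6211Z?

889

6211 = 1*5694 + 517
5694 = 11*517 + 7
517 = 73*7 + 6
7 = 1*6 + 1
6 = 6*1 + 0
gcd(5694, 6211) = 1, so the inverse exists.
Back-substitute for 1:
1 = 1*7 − 1*6
  = −1*517 + 74*7
  = 74*5694 − 815*517
  = −815*6211 + 889*5694
So 5694⁻¹ ≡ 889 (mod 6211).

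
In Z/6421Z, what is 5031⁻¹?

6421 = 1×5031 + 1390
5031 = 3×1390 + 861
1390 = 1×861 + 529
861 = 1×529 + 332
529 = 1×332 + 197
332 = 1×197 + 135
197 = 1×135 + 62
135 = 2×62 + 11
62 = 5×11 + 7
11 = 1×7 + 4
7 = 1×4 + 3
4 = 1×3 + 1
3 = 3×1 + 0
gcd(5031, 6421) = 1, so the inverse exists.
Back-substitute for 1:
1 = 1×4 − 1×3
  = −1×7 + 2×4
  = 2×11 − 3×7
  = −3×62 + 17×11
  = 17×135 − 37×62
  = −37×197 + 54×135
  = 54×332 − 91×197
  = −91×529 + 145×332
  = 145×861 − 236×529
  = −236×1390 + 381×861
  = 381×5031 − 1379×1390
  = −1379×6421 + 1760×5031
So 5031⁻¹ ≡ 1760 (mod 6421).

1760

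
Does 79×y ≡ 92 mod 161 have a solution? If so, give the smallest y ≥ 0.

46

gcd(79, 161) = 1, so a unique solution mod 161 exists.
79⁻¹ ≡ 53 (mod 161).
y ≡ 53×92 ≡ 46 (mod 161).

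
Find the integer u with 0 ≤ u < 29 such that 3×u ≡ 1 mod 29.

29 = 9×3 + 2
3 = 1×2 + 1
2 = 2×1 + 0
gcd(3, 29) = 1, so the inverse exists.
Back-substitute for 1:
1 = 1×3 − 1×2
  = −1×29 + 10×3
So 3⁻¹ ≡ 10 (mod 29).

10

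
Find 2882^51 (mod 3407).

By square-and-multiply:
2882^1 ≡ 2882 (mod 3407)
2882^2 ≡ 2882^2 = 8305924 ≡ 3065 (mod 3407)
2882^4 ≡ 3065^2 = 9394225 ≡ 1126 (mod 3407)
2882^8 ≡ 1126^2 = 1267876 ≡ 472 (mod 3407)
2882^16 ≡ 472^2 = 222784 ≡ 1329 (mod 3407)
2882^32 ≡ 1329^2 = 1766241 ≡ 1415 (mod 3407)
2882^51 = 2882^32 × 2882^16 × 2882^2 × 2882^1 ≡ 1415 × 1329 × 3065 × 2882 (mod 3407).
Accumulate the product:
1415 × 1329 = 1880535 ≡ 3278
3278 × 3065 = 10047070 ≡ 3234
3234 × 2882 = 9320388 ≡ 2243

2243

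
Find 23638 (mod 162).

23638 = 145·162 + 148, so 23638 ≡ 148 (mod 162).

148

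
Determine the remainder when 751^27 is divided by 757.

643

Using repeated squaring:
751^1 ≡ 751 (mod 757)
751^2 ≡ 751^2 = 564001 ≡ 36 (mod 757)
751^4 ≡ 36^2 = 1296 ≡ 539 (mod 757)
751^8 ≡ 539^2 = 290521 ≡ 590 (mod 757)
751^16 ≡ 590^2 = 348100 ≡ 637 (mod 757)
751^27 = 751^16 × 751^8 × 751^2 × 751^1 ≡ 637 × 590 × 36 × 751 (mod 757).
Accumulate the product:
637 × 590 = 375830 ≡ 358
358 × 36 = 12888 ≡ 19
19 × 751 = 14269 ≡ 643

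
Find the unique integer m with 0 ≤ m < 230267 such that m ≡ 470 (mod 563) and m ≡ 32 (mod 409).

563⁻¹ mod 409: 563×247 ≡ 1 (mod 409), so 563⁻¹ ≡ 247.
m = 470 + 563×((32 − 470)×247 mod 409) = 470 + 563×199 = 112507.

112507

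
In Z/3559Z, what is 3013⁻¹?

Apply the Euclidean algorithm and back-substitute:
3559 = 1×3013 + 546
3013 = 5×546 + 283
546 = 1×283 + 263
283 = 1×263 + 20
263 = 13×20 + 3
20 = 6×3 + 2
3 = 1×2 + 1
2 = 2×1 + 0
gcd(3013, 3559) = 1, so the inverse exists.
Back-substitute for 1:
1 = 1×3 − 1×2
  = −1×20 + 7×3
  = 7×263 − 92×20
  = −92×283 + 99×263
  = 99×546 − 191×283
  = −191×3013 + 1054×546
  = 1054×3559 − 1245×3013
So 3013⁻¹ ≡ −1245 ≡ 2314 (mod 3559).

2314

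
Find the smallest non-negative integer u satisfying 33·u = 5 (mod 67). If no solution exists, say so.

gcd(33, 67) = 1, so a unique solution mod 67 exists.
33⁻¹ ≡ 65 (mod 67).
u ≡ 65·5 ≡ 57 (mod 67).

57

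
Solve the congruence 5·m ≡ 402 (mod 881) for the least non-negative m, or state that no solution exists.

609

gcd(5, 881) = 1, so a unique solution mod 881 exists.
5⁻¹ ≡ 705 (mod 881).
m ≡ 705·402 ≡ 609 (mod 881).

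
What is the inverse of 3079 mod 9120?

Apply the Euclidean algorithm and back-substitute:
9120 = 2×3079 + 2962
3079 = 1×2962 + 117
2962 = 25×117 + 37
117 = 3×37 + 6
37 = 6×6 + 1
6 = 6×1 + 0
gcd(3079, 9120) = 1, so the inverse exists.
Back-substitute for 1:
1 = 1×37 − 6×6
  = −6×117 + 19×37
  = 19×2962 − 481×117
  = −481×3079 + 500×2962
  = 500×9120 − 1481×3079
So 3079⁻¹ ≡ −1481 ≡ 7639 (mod 9120).

7639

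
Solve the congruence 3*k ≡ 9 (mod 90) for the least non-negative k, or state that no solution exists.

gcd(3, 90) = 3, and 3 | 9, so solutions exist.
Divide through by 3: 1*k ≡ 3 (mod 30).
1⁻¹ ≡ 1 (mod 30).
k ≡ 1*3 ≡ 3 (mod 30).
The smallest non-negative solution is k = 3.

3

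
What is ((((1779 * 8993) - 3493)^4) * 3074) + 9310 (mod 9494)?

1779 * 8993 = 15998547 ≡ 1157 (mod 9494)
1157 - 3493 = -2336 ≡ 7158 (mod 9494)
(7158)^4 ≡ 6644 (mod 9494)
6644 * 3074 = 20423656 ≡ 2062 (mod 9494)
2062 + 9310 = 11372 ≡ 1878 (mod 9494)

1878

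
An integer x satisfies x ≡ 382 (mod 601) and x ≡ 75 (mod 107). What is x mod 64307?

601⁻¹ mod 107: 601·60 ≡ 1 (mod 107), so 601⁻¹ ≡ 60.
x = 382 + 601·((75 − 382)·60 mod 107) = 382 + 601·91 = 55073.
Check: 55073 mod 601 = 382, 55073 mod 107 = 75. ✓

55073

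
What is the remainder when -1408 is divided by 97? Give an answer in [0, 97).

-1408 = -15×97 + 47, so -1408 ≡ 47 (mod 97).

47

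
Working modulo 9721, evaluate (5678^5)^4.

(5678)^5 ≡ 7437 (mod 9721)
(7437)^4 ≡ 3166 (mod 9721)

3166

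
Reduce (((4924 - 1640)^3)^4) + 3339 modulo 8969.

4924 - 1640 = 3284
(3284)^3 ≡ 5166 (mod 8969)
(5166)^4 ≡ 4949 (mod 8969)
4949 + 3339 = 8288

8288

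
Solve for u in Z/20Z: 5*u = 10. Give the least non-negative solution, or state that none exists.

2

gcd(5, 20) = 5, and 5 | 10, so solutions exist.
Divide through by 5: 1*u mod 4 = 2.
1⁻¹ ≡ 1 (mod 4).
u ≡ 1*2 ≡ 2 (mod 4).
The smallest non-negative solution is u = 2.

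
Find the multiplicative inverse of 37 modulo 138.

97

138 = 3·37 + 27
37 = 1·27 + 10
27 = 2·10 + 7
10 = 1·7 + 3
7 = 2·3 + 1
3 = 3·1 + 0
gcd(37, 138) = 1, so the inverse exists.
Back-substitute for 1:
1 = 1·7 − 2·3
  = −2·10 + 3·7
  = 3·27 − 8·10
  = −8·37 + 11·27
  = 11·138 − 41·37
So 37⁻¹ ≡ −41 ≡ 97 (mod 138).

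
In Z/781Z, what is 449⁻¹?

247

781 = 1×449 + 332
449 = 1×332 + 117
332 = 2×117 + 98
117 = 1×98 + 19
98 = 5×19 + 3
19 = 6×3 + 1
3 = 3×1 + 0
gcd(449, 781) = 1, so the inverse exists.
Back-substitute for 1:
1 = 1×19 − 6×3
  = −6×98 + 31×19
  = 31×117 − 37×98
  = −37×332 + 105×117
  = 105×449 − 142×332
  = −142×781 + 247×449
So 449⁻¹ ≡ 247 (mod 781).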